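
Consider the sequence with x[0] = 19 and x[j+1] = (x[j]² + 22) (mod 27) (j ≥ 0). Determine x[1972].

5

x[0] = 19,  x[1] = 5,  x[2] = 20,  x[3] = 17,  x[4] = 14,  x[5] = 2,  x[6] = 26,  x[7] = 23,  x[8] = 11,  x[9] = 8,  x[10] = 5.
Since x[10] = x[1] = 5, the sequence is eventually periodic: after a pre-period of length 1 it cycles with period 9.
For j ≥ 1, x[j] depends only on (j - 1) mod 9. (1972 - 1) mod 9 = 0, so x[1972] = x[1] = 5.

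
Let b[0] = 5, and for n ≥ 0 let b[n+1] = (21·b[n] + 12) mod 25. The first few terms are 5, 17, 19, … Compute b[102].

We have b[0] = 5; b[1] = 17; b[2] = 19; b[3] = 11; b[4] = 18; b[5] = 15; b[6] = 2; b[7] = 4; b[8] = 21; b[9] = 3; b[10] = 0; b[11] = 12; b[12] = 14; b[13] = 6; b[14] = 13; b[15] = 10; b[16] = 22; b[17] = 24; b[18] = 16; b[19] = 23; b[20] = 20; b[21] = 7; b[22] = 9; b[23] = 1; b[24] = 8; b[25] = 5.
The sequence repeats with period 25.
So b[102] = b[0 + ((102-0) mod 25)] = b[2] = 19.

19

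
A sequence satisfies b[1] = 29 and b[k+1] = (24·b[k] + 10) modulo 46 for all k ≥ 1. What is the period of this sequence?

Computing terms: b[1] = 29; b[2] = 16; b[3] = 26; b[4] = 36; b[5] = 0; b[6] = 10; b[7] = 20; b[8] = 30; b[9] = 40; b[10] = 4; b[11] = 14; b[12] = 24; b[13] = 34; b[14] = 44; b[15] = 8; b[16] = 18; b[17] = 28; b[18] = 38; b[19] = 2; b[20] = 12; b[21] = 22; b[22] = 32; b[23] = 42; b[24] = 6; b[25] = 16.
Since b[25] = b[2] = 16, the sequence is eventually periodic: after a pre-period of length 1 it cycles with period 23.

23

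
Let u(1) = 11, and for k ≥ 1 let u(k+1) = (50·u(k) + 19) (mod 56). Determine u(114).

Listing terms: u(1) = 11, u(2) = 9, u(3) = 21, u(4) = 5, u(5) = 45, u(6) = 29, u(7) = 13, u(8) = 53, u(9) = 37, u(10) = 21.
Since u(10) = u(3) = 21, the sequence is eventually periodic: after a pre-period of length 2 it cycles with period 7.
For k ≥ 3, u(k) depends only on (k - 3) mod 7. (114 - 3) mod 7 = 6, so u(114) = u(9) = 37.

37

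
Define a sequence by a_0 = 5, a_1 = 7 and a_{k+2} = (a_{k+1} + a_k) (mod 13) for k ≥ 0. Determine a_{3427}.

1

a_0 = 5,  a_1 = 7,  a_2 = 12,  a_3 = 6,  a_4 = 5,  a_5 = 11,  a_6 = 3,  a_7 = 1,  a_8 = 4,  a_9 = 5,  a_{10} = 9,  a_{11} = 1,  a_{12} = 10,  a_{13} = 11,  a_{14} = 8,  a_{15} = 6,  a_{16} = 1,  a_{17} = 7,  a_{18} = 8,  a_{19} = 2,  a_{20} = 10,  a_{21} = 12,  a_{22} = 9,  a_{23} = 8,  a_{24} = 4,  a_{25} = 12,  a_{26} = 3,  a_{27} = 2,  a_{28} = 5,  a_{29} = 7.
Since (a_{28}, a_{29}) = (a_0, a_1) = (5, 7) (two consecutive terms determine the rest), the sequence is periodic with period 28.
So a_{3427} = a_{0 + ((3427-0) mod 28)} = a_{11} = 1.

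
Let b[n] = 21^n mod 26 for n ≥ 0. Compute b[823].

Listing terms: b[0] = 1, b[1] = 21, b[2] = 25, b[3] = 5, b[4] = 1.
Since b[4] = b[0] = 1, the sequence is periodic with period 4.
(823 - 0) mod 4 = 3, so b[823] = b[3] = 5.

5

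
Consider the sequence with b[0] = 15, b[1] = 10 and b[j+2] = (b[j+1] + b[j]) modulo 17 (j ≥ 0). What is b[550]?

b[0] = 15; b[1] = 10; b[2] = 8; b[3] = 1; b[4] = 9; b[5] = 10; b[6] = 2; b[7] = 12; b[8] = 14; b[9] = 9; b[10] = 6; b[11] = 15; b[12] = 4; b[13] = 2; b[14] = 6; b[15] = 8; b[16] = 14; b[17] = 5; b[18] = 2; b[19] = 7; b[20] = 9; b[21] = 16; b[22] = 8; b[23] = 7; b[24] = 15; b[25] = 5; b[26] = 3; b[27] = 8; b[28] = 11; b[29] = 2; b[30] = 13; b[31] = 15; b[32] = 11; b[33] = 9; b[34] = 3; b[35] = 12; b[36] = 15; b[37] = 10.
Since (b[36], b[37]) = (b[0], b[1]) = (15, 10) (two consecutive terms determine the rest), the sequence is periodic with period 36.
So b[550] = b[0 + ((550-0) mod 36)] = b[10] = 6.

6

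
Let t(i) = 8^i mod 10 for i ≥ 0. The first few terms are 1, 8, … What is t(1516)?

6

Computing terms: t(0) = 1,  t(1) = 8,  t(2) = 4,  t(3) = 2,  t(4) = 6,  t(5) = 8.
Since t(5) = t(1) = 8, the sequence is eventually periodic: after a pre-period of length 1 it cycles with period 4.
For i ≥ 1, t(i) depends only on (i - 1) mod 4. (1516 - 1) mod 4 = 3, so t(1516) = t(4) = 6.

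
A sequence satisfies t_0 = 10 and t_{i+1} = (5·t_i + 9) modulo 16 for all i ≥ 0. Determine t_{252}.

14

Computing terms: t_0 = 10,  t_1 = 11,  t_2 = 0,  t_3 = 9,  t_4 = 6,  t_5 = 7,  t_6 = 12,  t_7 = 5,  t_8 = 2,  t_9 = 3,  t_{10} = 8,  t_{11} = 1,  t_{12} = 14,  t_{13} = 15,  t_{14} = 4,  t_{15} = 13,  t_{16} = 10.
Since t_{16} = t_0 = 10, the sequence is periodic with period 16.
So t_{252} = t_{0 + ((252-0) mod 16)} = t_{12} = 14.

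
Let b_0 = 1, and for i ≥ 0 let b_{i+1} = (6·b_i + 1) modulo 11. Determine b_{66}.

8

We have b_0 = 1; b_1 = 7; b_2 = 10; b_3 = 6; b_4 = 4; b_5 = 3; b_6 = 8; b_7 = 5; b_8 = 9; b_9 = 0; b_{10} = 1.
The sequence repeats with period 10.
So b_{66} = b_{0 + ((66-0) mod 10)} = b_6 = 8.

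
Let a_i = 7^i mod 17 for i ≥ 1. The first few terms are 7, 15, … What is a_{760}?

Listing terms: a_1 = 7, a_2 = 15, a_3 = 3, a_4 = 4, a_5 = 11, a_6 = 9, a_7 = 12, a_8 = 16, a_9 = 10, a_{10} = 2, a_{11} = 14, a_{12} = 13, a_{13} = 6, a_{14} = 8, a_{15} = 5, a_{16} = 1, a_{17} = 7.
The sequence repeats with period 16.
So a_{760} = a_{1 + ((760-1) mod 16)} = a_8 = 16.

16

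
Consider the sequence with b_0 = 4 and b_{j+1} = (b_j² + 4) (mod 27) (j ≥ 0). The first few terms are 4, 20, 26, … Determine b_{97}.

11

Computing terms: b_0 = 4, b_1 = 20, b_2 = 26, b_3 = 5, b_4 = 2, b_5 = 8, b_6 = 14, b_7 = 11, b_8 = 17, b_9 = 23, b_{10} = 20.
Since b_{10} = b_1 = 20, the sequence is eventually periodic: after a pre-period of length 1 it cycles with period 9.
For j ≥ 1, b_j depends only on (j - 1) mod 9. (97 - 1) mod 9 = 6, so b_{97} = b_7 = 11.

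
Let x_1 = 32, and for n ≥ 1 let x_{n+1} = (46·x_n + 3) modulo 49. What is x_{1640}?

5

Listing terms: x_1 = 32; x_2 = 5; x_3 = 37; x_4 = 39; x_5 = 33; x_6 = 2; x_7 = 46; x_8 = 12; x_9 = 16; x_{10} = 4; x_{11} = 40; x_{12} = 30; x_{13} = 11; x_{14} = 19; x_{15} = 44; x_{16} = 18; x_{17} = 47; x_{18} = 9; x_{19} = 25; x_{20} = 26; x_{21} = 23; x_{22} = 32.
The sequence repeats with period 21.
(1640 - 1) mod 21 = 1, so x_{1640} = x_2 = 5.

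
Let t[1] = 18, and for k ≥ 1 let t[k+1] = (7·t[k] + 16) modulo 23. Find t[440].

We have t[1] = 18; t[2] = 4; t[3] = 21; t[4] = 2; t[5] = 7; t[6] = 19; t[7] = 11; t[8] = 1; t[9] = 0; t[10] = 16; t[11] = 13; t[12] = 15; t[13] = 6; t[14] = 12; t[15] = 8; t[16] = 3; t[17] = 14; t[18] = 22; t[19] = 9; t[20] = 10; t[21] = 17; t[22] = 20; t[23] = 18.
Since t[23] = t[1] = 18, the sequence is periodic with period 22.
So t[440] = t[1 + ((440-1) mod 22)] = t[22] = 20.

20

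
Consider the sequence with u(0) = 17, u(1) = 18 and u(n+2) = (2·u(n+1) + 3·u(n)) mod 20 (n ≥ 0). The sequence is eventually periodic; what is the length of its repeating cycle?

Computing terms: u(0) = 17,  u(1) = 18,  u(2) = 7,  u(3) = 8,  u(4) = 17,  u(5) = 18.
Since (u(4), u(5)) = (u(0), u(1)) = (17, 18) (two consecutive terms determine the rest), the sequence is periodic with period 4.

4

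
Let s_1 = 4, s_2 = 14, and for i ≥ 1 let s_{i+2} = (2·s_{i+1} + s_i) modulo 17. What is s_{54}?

12

s_1 = 4, s_2 = 14, s_3 = 15, s_4 = 10, s_5 = 1, s_6 = 12, s_7 = 8, s_8 = 11, s_9 = 13, s_{10} = 3, s_{11} = 2, s_{12} = 7, s_{13} = 16, s_{14} = 5, s_{15} = 9, s_{16} = 6, s_{17} = 4, s_{18} = 14.
The sequence repeats with period 16.
So s_{54} = s_{1 + ((54-1) mod 16)} = s_6 = 12.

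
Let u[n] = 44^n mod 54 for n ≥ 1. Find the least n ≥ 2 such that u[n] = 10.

4

Listing terms: u[1] = 44, u[2] = 46, u[3] = 26, u[4] = 10, u[5] = 8, u[6] = 28, u[7] = 44.
Since u[7] = u[1] = 44, the sequence is periodic with period 6.
The value 10 first appears (with n ≥ 2) at u[4].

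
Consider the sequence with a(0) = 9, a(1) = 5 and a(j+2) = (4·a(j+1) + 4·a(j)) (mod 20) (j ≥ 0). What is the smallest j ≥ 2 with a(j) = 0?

4

a(0) = 9, a(1) = 5, a(2) = 16, a(3) = 4, a(4) = 0, a(5) = 16, a(6) = 4.
Since (a(5), a(6)) = (a(2), a(3)) = (16, 4) (two consecutive terms determine the rest), the sequence is eventually periodic: after a pre-period of length 2 it cycles with period 3.
The value 0 first appears (with j ≥ 2) at a(4).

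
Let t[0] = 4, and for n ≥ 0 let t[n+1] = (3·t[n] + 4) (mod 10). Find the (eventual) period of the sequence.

4

We have t[0] = 4; t[1] = 6; t[2] = 2; t[3] = 0; t[4] = 4.
Since t[4] = t[0] = 4, the sequence is periodic with period 4.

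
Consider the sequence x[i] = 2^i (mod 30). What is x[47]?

We have x[1] = 2, x[2] = 4, x[3] = 8, x[4] = 16, x[5] = 2.
Since x[5] = x[1] = 2, the sequence is periodic with period 4.
So x[47] = x[1 + ((47-1) mod 4)] = x[3] = 8.

8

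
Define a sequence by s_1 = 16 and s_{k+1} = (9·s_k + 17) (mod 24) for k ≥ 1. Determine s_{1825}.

8

s_1 = 16,  s_2 = 17,  s_3 = 2,  s_4 = 11,  s_5 = 20,  s_6 = 5,  s_7 = 14,  s_8 = 23,  s_9 = 8,  s_{10} = 17.
Since s_{10} = s_2 = 17, the sequence is eventually periodic: after a pre-period of length 1 it cycles with period 8.
For k ≥ 2, s_k depends only on (k - 2) mod 8. (1825 - 2) mod 8 = 7, so s_{1825} = s_9 = 8.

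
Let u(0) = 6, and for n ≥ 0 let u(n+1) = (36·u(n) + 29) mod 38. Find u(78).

Listing terms: u(0) = 6,  u(1) = 17,  u(2) = 33,  u(3) = 1,  u(4) = 27,  u(5) = 13,  u(6) = 3,  u(7) = 23,  u(8) = 21,  u(9) = 25,  u(10) = 17.
Since u(10) = u(1) = 17, the sequence is eventually periodic: after a pre-period of length 1 it cycles with period 9.
For n ≥ 1, u(n) depends only on (n - 1) mod 9. (78 - 1) mod 9 = 5, so u(78) = u(6) = 3.

3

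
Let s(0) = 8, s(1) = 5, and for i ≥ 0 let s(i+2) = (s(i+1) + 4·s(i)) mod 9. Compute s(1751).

We have s(0) = 8, s(1) = 5, s(2) = 1, s(3) = 3, s(4) = 7, s(5) = 1, s(6) = 2, s(7) = 6, s(8) = 5, s(9) = 2, s(10) = 4, s(11) = 3, s(12) = 1, s(13) = 4, s(14) = 8, s(15) = 6, s(16) = 2, s(17) = 8, s(18) = 7, s(19) = 3, s(20) = 4, s(21) = 7, s(22) = 5, s(23) = 6, s(24) = 8, s(25) = 5.
The sequence repeats with period 24.
(1751 - 0) mod 24 = 23, so s(1751) = s(23) = 6.

6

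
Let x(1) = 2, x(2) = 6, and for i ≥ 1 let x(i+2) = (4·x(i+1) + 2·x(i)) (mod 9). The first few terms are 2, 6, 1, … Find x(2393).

We have x(1) = 2, x(2) = 6, x(3) = 1, x(4) = 7, x(5) = 3, x(6) = 8, x(7) = 2, x(8) = 6.
The sequence repeats with period 6.
(2393 - 1) mod 6 = 4, so x(2393) = x(5) = 3.

3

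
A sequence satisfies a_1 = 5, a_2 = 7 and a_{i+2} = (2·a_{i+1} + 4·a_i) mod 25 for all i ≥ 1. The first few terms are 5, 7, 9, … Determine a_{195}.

Listing terms: a_1 = 5; a_2 = 7; a_3 = 9; a_4 = 21; a_5 = 3; a_6 = 15; a_7 = 17; a_8 = 19; a_9 = 6; a_{10} = 13; a_{11} = 0; a_{12} = 2; a_{13} = 4; a_{14} = 16; a_{15} = 23; a_{16} = 10; a_{17} = 12; a_{18} = 14; a_{19} = 1; a_{20} = 8; a_{21} = 20; a_{22} = 22; a_{23} = 24; a_{24} = 11; a_{25} = 18; a_{26} = 5; a_{27} = 7.
The sequence repeats with period 25.
(195 - 1) mod 25 = 19, so a_{195} = a_{20} = 8.

8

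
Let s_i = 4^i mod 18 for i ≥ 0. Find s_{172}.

4

Listing terms: s_0 = 1; s_1 = 4; s_2 = 16; s_3 = 10; s_4 = 4.
Since s_4 = s_1 = 4, the sequence is eventually periodic: after a pre-period of length 1 it cycles with period 3.
For i ≥ 1, s_i depends only on (i - 1) mod 3. (172 - 1) mod 3 = 0, so s_{172} = s_1 = 4.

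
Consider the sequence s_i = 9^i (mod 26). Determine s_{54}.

1

s_0 = 1; s_1 = 9; s_2 = 3; s_3 = 1.
Since s_3 = s_0 = 1, the sequence is periodic with period 3.
(54 - 0) mod 3 = 0, so s_{54} = s_0 = 1.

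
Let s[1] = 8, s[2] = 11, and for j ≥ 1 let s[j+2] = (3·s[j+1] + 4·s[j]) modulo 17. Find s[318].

Listing terms: s[1] = 8, s[2] = 11, s[3] = 14, s[4] = 1, s[5] = 8, s[6] = 11.
The sequence repeats with period 4.
So s[318] = s[1 + ((318-1) mod 4)] = s[2] = 11.

11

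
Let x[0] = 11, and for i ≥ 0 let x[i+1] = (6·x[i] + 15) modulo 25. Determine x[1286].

Listing terms: x[0] = 11, x[1] = 6, x[2] = 1, x[3] = 21, x[4] = 16, x[5] = 11.
The sequence repeats with period 5.
So x[1286] = x[0 + ((1286-0) mod 5)] = x[1] = 6.

6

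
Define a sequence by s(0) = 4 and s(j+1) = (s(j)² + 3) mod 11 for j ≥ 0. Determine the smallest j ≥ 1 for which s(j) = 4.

Listing terms: s(0) = 4,  s(1) = 8,  s(2) = 1,  s(3) = 4.
Since s(3) = s(0) = 4, the sequence is periodic with period 3.
The value 4 next appears (with j ≥ 1) at s(3).

3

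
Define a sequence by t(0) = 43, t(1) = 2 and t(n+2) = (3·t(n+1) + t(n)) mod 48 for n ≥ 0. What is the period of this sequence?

24

We have t(0) = 43, t(1) = 2, t(2) = 1, t(3) = 5, t(4) = 16, t(5) = 5, t(6) = 31, t(7) = 2, t(8) = 37, t(9) = 17, t(10) = 40, t(11) = 41, t(12) = 19, t(13) = 2, t(14) = 25, t(15) = 29, t(16) = 16, t(17) = 29, t(18) = 7, t(19) = 2, t(20) = 13, t(21) = 41, t(22) = 40, t(23) = 17, t(24) = 43, t(25) = 2.
The sequence repeats with period 24.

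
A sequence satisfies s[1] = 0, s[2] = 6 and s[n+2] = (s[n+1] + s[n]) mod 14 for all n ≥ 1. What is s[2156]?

2

We have s[1] = 0,  s[2] = 6,  s[3] = 6,  s[4] = 12,  s[5] = 4,  s[6] = 2,  s[7] = 6,  s[8] = 8,  s[9] = 0,  s[10] = 8,  s[11] = 8,  s[12] = 2,  s[13] = 10,  s[14] = 12,  s[15] = 8,  s[16] = 6,  s[17] = 0,  s[18] = 6.
The sequence repeats with period 16.
So s[2156] = s[1 + ((2156-1) mod 16)] = s[12] = 2.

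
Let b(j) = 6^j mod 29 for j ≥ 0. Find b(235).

9

We have b(0) = 1, b(1) = 6, b(2) = 7, b(3) = 13, b(4) = 20, b(5) = 4, b(6) = 24, b(7) = 28, b(8) = 23, b(9) = 22, b(10) = 16, b(11) = 9, b(12) = 25, b(13) = 5, b(14) = 1.
The sequence repeats with period 14.
So b(235) = b(0 + ((235-0) mod 14)) = b(11) = 9.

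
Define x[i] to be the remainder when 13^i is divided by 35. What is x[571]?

27

x[0] = 1, x[1] = 13, x[2] = 29, x[3] = 27, x[4] = 1.
Since x[4] = x[0] = 1, the sequence is periodic with period 4.
So x[571] = x[0 + ((571-0) mod 4)] = x[3] = 27.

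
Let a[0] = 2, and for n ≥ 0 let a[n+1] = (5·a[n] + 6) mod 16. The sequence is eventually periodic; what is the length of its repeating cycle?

8

Computing terms: a[0] = 2; a[1] = 0; a[2] = 6; a[3] = 4; a[4] = 10; a[5] = 8; a[6] = 14; a[7] = 12; a[8] = 2.
Since a[8] = a[0] = 2, the sequence is periodic with period 8.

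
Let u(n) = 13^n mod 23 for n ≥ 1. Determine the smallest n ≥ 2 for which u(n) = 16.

10

u(1) = 13; u(2) = 8; u(3) = 12; u(4) = 18; u(5) = 4; u(6) = 6; u(7) = 9; u(8) = 2; u(9) = 3; u(10) = 16; u(11) = 1; u(12) = 13.
The sequence repeats with period 11.
The value 16 first appears (with n ≥ 2) at u(10).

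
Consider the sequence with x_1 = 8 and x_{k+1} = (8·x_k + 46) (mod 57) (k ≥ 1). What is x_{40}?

x_1 = 8,  x_2 = 53,  x_3 = 14,  x_4 = 44,  x_5 = 56,  x_6 = 38,  x_7 = 8.
Since x_7 = x_1 = 8, the sequence is periodic with period 6.
So x_{40} = x_{1 + ((40-1) mod 6)} = x_4 = 44.

44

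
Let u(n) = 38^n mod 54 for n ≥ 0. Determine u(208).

16

Computing terms: u(0) = 1; u(1) = 38; u(2) = 40; u(3) = 8; u(4) = 34; u(5) = 50; u(6) = 10; u(7) = 2; u(8) = 22; u(9) = 26; u(10) = 16; u(11) = 14; u(12) = 46; u(13) = 20; u(14) = 4; u(15) = 44; u(16) = 52; u(17) = 32; u(18) = 28; u(19) = 38.
Since u(19) = u(1) = 38, the sequence is eventually periodic: after a pre-period of length 1 it cycles with period 18.
For n ≥ 1, u(n) depends only on (n - 1) mod 18. (208 - 1) mod 18 = 9, so u(208) = u(10) = 16.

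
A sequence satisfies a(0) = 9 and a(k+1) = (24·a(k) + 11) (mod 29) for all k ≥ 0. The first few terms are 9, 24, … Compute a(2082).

Computing terms: a(0) = 9; a(1) = 24; a(2) = 7; a(3) = 5; a(4) = 15; a(5) = 23; a(6) = 12; a(7) = 9.
The sequence repeats with period 7.
(2082 - 0) mod 7 = 3, so a(2082) = a(3) = 5.

5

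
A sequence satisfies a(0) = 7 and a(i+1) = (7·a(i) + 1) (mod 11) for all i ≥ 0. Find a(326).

1

a(0) = 7,  a(1) = 6,  a(2) = 10,  a(3) = 5,  a(4) = 3,  a(5) = 0,  a(6) = 1,  a(7) = 8,  a(8) = 2,  a(9) = 4,  a(10) = 7.
The sequence repeats with period 10.
(326 - 0) mod 10 = 6, so a(326) = a(6) = 1.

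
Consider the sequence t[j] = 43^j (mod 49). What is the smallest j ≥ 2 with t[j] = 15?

Computing terms: t[1] = 43; t[2] = 36; t[3] = 29; t[4] = 22; t[5] = 15; t[6] = 8; t[7] = 1; t[8] = 43.
Since t[8] = t[1] = 43, the sequence is periodic with period 7.
The value 15 first appears (with j ≥ 2) at t[5].

5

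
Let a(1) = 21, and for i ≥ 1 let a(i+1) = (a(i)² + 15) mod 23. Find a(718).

10

Listing terms: a(1) = 21, a(2) = 19, a(3) = 8, a(4) = 10, a(5) = 0, a(6) = 15, a(7) = 10.
Since a(7) = a(4) = 10, the sequence is eventually periodic: after a pre-period of length 3 it cycles with period 3.
For i ≥ 4, a(i) depends only on (i - 4) mod 3. (718 - 4) mod 3 = 0, so a(718) = a(4) = 10.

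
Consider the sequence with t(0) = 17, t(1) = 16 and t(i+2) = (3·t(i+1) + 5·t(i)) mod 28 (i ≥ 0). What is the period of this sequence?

t(0) = 17,  t(1) = 16,  t(2) = 21,  t(3) = 3,  t(4) = 2,  t(5) = 21,  t(6) = 17,  t(7) = 16.
The sequence repeats with period 6.

6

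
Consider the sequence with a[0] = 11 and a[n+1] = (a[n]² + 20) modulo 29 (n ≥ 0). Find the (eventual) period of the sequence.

Computing terms: a[0] = 11, a[1] = 25, a[2] = 7, a[3] = 11.
The sequence repeats with period 3.

3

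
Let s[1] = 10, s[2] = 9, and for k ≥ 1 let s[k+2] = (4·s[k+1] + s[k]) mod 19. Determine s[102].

s[1] = 10,  s[2] = 9,  s[3] = 8,  s[4] = 3,  s[5] = 1,  s[6] = 7,  s[7] = 10,  s[8] = 9.
The sequence repeats with period 6.
So s[102] = s[1 + ((102-1) mod 6)] = s[6] = 7.

7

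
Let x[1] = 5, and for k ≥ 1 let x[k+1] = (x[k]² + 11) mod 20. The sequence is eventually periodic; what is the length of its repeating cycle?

6

We have x[1] = 5; x[2] = 16; x[3] = 7; x[4] = 0; x[5] = 11; x[6] = 12; x[7] = 15; x[8] = 16.
Since x[8] = x[2] = 16, the sequence is eventually periodic: after a pre-period of length 1 it cycles with period 6.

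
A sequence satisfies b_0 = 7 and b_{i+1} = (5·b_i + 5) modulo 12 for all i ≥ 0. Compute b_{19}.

b_0 = 7, b_1 = 4, b_2 = 1, b_3 = 10, b_4 = 7.
Since b_4 = b_0 = 7, the sequence is periodic with period 4.
(19 - 0) mod 4 = 3, so b_{19} = b_3 = 10.

10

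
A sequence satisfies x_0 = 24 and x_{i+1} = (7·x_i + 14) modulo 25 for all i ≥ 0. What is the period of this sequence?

We have x_0 = 24; x_1 = 7; x_2 = 13; x_3 = 5; x_4 = 24.
Since x_4 = x_0 = 24, the sequence is periodic with period 4.

4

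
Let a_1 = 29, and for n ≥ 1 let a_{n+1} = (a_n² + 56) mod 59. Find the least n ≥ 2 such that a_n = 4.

a_1 = 29,  a_2 = 12,  a_3 = 23,  a_4 = 54,  a_5 = 22,  a_6 = 9,  a_7 = 19,  a_8 = 4,  a_9 = 13,  a_{10} = 48,  a_{11} = 0,  a_{12} = 56,  a_{13} = 6,  a_{14} = 33,  a_{15} = 24,  a_{16} = 42,  a_{17} = 50,  a_{18} = 19.
Since a_{18} = a_7 = 19, the sequence is eventually periodic: after a pre-period of length 6 it cycles with period 11.
The value 4 first appears (with n ≥ 2) at a_8.

8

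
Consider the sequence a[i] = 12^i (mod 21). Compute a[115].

12

a[0] = 1; a[1] = 12; a[2] = 18; a[3] = 6; a[4] = 9; a[5] = 3; a[6] = 15; a[7] = 12.
Since a[7] = a[1] = 12, the sequence is eventually periodic: after a pre-period of length 1 it cycles with period 6.
For i ≥ 1, a[i] depends only on (i - 1) mod 6. (115 - 1) mod 6 = 0, so a[115] = a[1] = 12.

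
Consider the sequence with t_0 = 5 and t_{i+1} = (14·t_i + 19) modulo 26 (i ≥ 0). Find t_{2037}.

7

Listing terms: t_0 = 5; t_1 = 11; t_2 = 17; t_3 = 23; t_4 = 3; t_5 = 9; t_6 = 15; t_7 = 21; t_8 = 1; t_9 = 7; t_{10} = 13; t_{11} = 19; t_{12} = 25; t_{13} = 5.
Since t_{13} = t_0 = 5, the sequence is periodic with period 13.
So t_{2037} = t_{0 + ((2037-0) mod 13)} = t_9 = 7.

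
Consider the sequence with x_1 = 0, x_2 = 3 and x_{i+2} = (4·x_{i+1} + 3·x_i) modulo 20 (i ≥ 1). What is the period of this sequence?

24

x_1 = 0,  x_2 = 3,  x_3 = 12,  x_4 = 17,  x_5 = 4,  x_6 = 7,  x_7 = 0,  x_8 = 1,  x_9 = 4,  x_{10} = 19,  x_{11} = 8,  x_{12} = 9,  x_{13} = 0,  x_{14} = 7,  x_{15} = 8,  x_{16} = 13,  x_{17} = 16,  x_{18} = 3,  x_{19} = 0,  x_{20} = 9,  x_{21} = 16,  x_{22} = 11,  x_{23} = 12,  x_{24} = 1,  x_{25} = 0,  x_{26} = 3.
The sequence repeats with period 24.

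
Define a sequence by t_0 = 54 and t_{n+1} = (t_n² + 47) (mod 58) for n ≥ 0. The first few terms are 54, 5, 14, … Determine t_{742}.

14

Listing terms: t_0 = 54, t_1 = 5, t_2 = 14, t_3 = 11, t_4 = 52, t_5 = 25, t_6 = 34, t_7 = 43, t_8 = 40, t_9 = 23, t_{10} = 54.
The sequence repeats with period 10.
(742 - 0) mod 10 = 2, so t_{742} = t_2 = 14.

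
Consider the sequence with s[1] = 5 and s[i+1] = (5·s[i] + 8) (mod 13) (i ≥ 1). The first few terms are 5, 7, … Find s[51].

4

We have s[1] = 5,  s[2] = 7,  s[3] = 4,  s[4] = 2,  s[5] = 5.
Since s[5] = s[1] = 5, the sequence is periodic with period 4.
So s[51] = s[1 + ((51-1) mod 4)] = s[3] = 4.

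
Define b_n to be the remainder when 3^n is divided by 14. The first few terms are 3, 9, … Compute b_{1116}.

1

b_1 = 3,  b_2 = 9,  b_3 = 13,  b_4 = 11,  b_5 = 5,  b_6 = 1,  b_7 = 3.
The sequence repeats with period 6.
So b_{1116} = b_{1 + ((1116-1) mod 6)} = b_6 = 1.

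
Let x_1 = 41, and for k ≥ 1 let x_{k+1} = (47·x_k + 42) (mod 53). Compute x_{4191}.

51

We have x_1 = 41; x_2 = 8; x_3 = 47; x_4 = 25; x_5 = 51; x_6 = 1; x_7 = 36; x_8 = 38; x_9 = 26; x_{10} = 45; x_{11} = 37; x_{12} = 32; x_{13} = 9; x_{14} = 41.
The sequence repeats with period 13.
So x_{4191} = x_{1 + ((4191-1) mod 13)} = x_5 = 51.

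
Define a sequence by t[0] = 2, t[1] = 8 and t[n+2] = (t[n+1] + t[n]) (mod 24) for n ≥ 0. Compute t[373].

We have t[0] = 2; t[1] = 8; t[2] = 10; t[3] = 18; t[4] = 4; t[5] = 22; t[6] = 2; t[7] = 0; t[8] = 2; t[9] = 2; t[10] = 4; t[11] = 6; t[12] = 10; t[13] = 16; t[14] = 2; t[15] = 18; t[16] = 20; t[17] = 14; t[18] = 10; t[19] = 0; t[20] = 10; t[21] = 10; t[22] = 20; t[23] = 6; t[24] = 2; t[25] = 8.
The sequence repeats with period 24.
(373 - 0) mod 24 = 13, so t[373] = t[13] = 16.

16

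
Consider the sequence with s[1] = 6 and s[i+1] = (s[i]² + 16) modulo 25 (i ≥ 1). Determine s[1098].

s[1] = 6, s[2] = 2, s[3] = 20, s[4] = 16, s[5] = 22, s[6] = 0, s[7] = 16.
Since s[7] = s[4] = 16, the sequence is eventually periodic: after a pre-period of length 3 it cycles with period 3.
For i ≥ 4, s[i] depends only on (i - 4) mod 3. (1098 - 4) mod 3 = 2, so s[1098] = s[6] = 0.

0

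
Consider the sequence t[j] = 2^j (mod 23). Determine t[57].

4

We have t[0] = 1; t[1] = 2; t[2] = 4; t[3] = 8; t[4] = 16; t[5] = 9; t[6] = 18; t[7] = 13; t[8] = 3; t[9] = 6; t[10] = 12; t[11] = 1.
Since t[11] = t[0] = 1, the sequence is periodic with period 11.
So t[57] = t[0 + ((57-0) mod 11)] = t[2] = 4.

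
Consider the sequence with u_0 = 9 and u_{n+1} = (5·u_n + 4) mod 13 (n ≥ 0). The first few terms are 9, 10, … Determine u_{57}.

Computing terms: u_0 = 9,  u_1 = 10,  u_2 = 2,  u_3 = 1,  u_4 = 9.
Since u_4 = u_0 = 9, the sequence is periodic with period 4.
So u_{57} = u_{0 + ((57-0) mod 4)} = u_1 = 10.

10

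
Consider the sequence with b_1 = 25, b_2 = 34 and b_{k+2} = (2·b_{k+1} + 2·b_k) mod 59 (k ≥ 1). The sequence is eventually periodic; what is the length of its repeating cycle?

We have b_1 = 25; b_2 = 34; b_3 = 0; b_4 = 9; b_5 = 18; b_6 = 54; b_7 = 26; b_8 = 42; b_9 = 18; b_{10} = 2; b_{11} = 40; b_{12} = 25; b_{13} = 12; b_{14} = 15; b_{15} = 54; b_{16} = 20; b_{17} = 30; b_{18} = 41; b_{19} = 24; b_{20} = 12; b_{21} = 13; b_{22} = 50; b_{23} = 8; b_{24} = 57; b_{25} = 12; b_{26} = 20; b_{27} = 5; b_{28} = 50; b_{29} = 51; b_{30} = 25; b_{31} = 34.
The sequence repeats with period 29.

29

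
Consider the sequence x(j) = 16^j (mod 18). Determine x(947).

x(0) = 1; x(1) = 16; x(2) = 4; x(3) = 10; x(4) = 16.
Since x(4) = x(1) = 16, the sequence is eventually periodic: after a pre-period of length 1 it cycles with period 3.
For j ≥ 1, x(j) depends only on (j - 1) mod 3. (947 - 1) mod 3 = 1, so x(947) = x(2) = 4.

4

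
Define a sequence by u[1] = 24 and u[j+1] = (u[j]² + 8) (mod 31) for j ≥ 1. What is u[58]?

We have u[1] = 24, u[2] = 26, u[3] = 2, u[4] = 12, u[5] = 28, u[6] = 17, u[7] = 18, u[8] = 22, u[9] = 27, u[10] = 24.
The sequence repeats with period 9.
(58 - 1) mod 9 = 3, so u[58] = u[4] = 12.

12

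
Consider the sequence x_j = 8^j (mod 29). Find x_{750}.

9

We have x_1 = 8; x_2 = 6; x_3 = 19; x_4 = 7; x_5 = 27; x_6 = 13; x_7 = 17; x_8 = 20; x_9 = 15; x_{10} = 4; x_{11} = 3; x_{12} = 24; x_{13} = 18; x_{14} = 28; x_{15} = 21; x_{16} = 23; x_{17} = 10; x_{18} = 22; x_{19} = 2; x_{20} = 16; x_{21} = 12; x_{22} = 9; x_{23} = 14; x_{24} = 25; x_{25} = 26; x_{26} = 5; x_{27} = 11; x_{28} = 1; x_{29} = 8.
Since x_{29} = x_1 = 8, the sequence is periodic with period 28.
(750 - 1) mod 28 = 21, so x_{750} = x_{22} = 9.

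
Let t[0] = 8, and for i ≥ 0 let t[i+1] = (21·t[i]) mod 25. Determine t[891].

18

Computing terms: t[0] = 8; t[1] = 18; t[2] = 3; t[3] = 13; t[4] = 23; t[5] = 8.
Since t[5] = t[0] = 8, the sequence is periodic with period 5.
(891 - 0) mod 5 = 1, so t[891] = t[1] = 18.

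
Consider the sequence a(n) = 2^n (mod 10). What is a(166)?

4

Listing terms: a(0) = 1, a(1) = 2, a(2) = 4, a(3) = 8, a(4) = 6, a(5) = 2.
Since a(5) = a(1) = 2, the sequence is eventually periodic: after a pre-period of length 1 it cycles with period 4.
For n ≥ 1, a(n) depends only on (n - 1) mod 4. (166 - 1) mod 4 = 1, so a(166) = a(2) = 4.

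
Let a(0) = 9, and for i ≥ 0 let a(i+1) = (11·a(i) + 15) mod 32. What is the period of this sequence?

16

a(0) = 9, a(1) = 18, a(2) = 21, a(3) = 22, a(4) = 1, a(5) = 26, a(6) = 13, a(7) = 30, a(8) = 25, a(9) = 2, a(10) = 5, a(11) = 6, a(12) = 17, a(13) = 10, a(14) = 29, a(15) = 14, a(16) = 9.
The sequence repeats with period 16.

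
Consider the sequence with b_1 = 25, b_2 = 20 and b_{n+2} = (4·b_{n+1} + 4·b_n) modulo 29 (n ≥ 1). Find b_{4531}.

b_1 = 25; b_2 = 20; b_3 = 6; b_4 = 17; b_5 = 5; b_6 = 1; b_7 = 24; b_8 = 13; b_9 = 3; b_{10} = 6; b_{11} = 7; b_{12} = 23; b_{13} = 4; b_{14} = 21; b_{15} = 13; b_{16} = 20; b_{17} = 16; b_{18} = 28; b_{19} = 2; b_{20} = 4; b_{21} = 24; b_{22} = 25; b_{23} = 22; b_{24} = 14; b_{25} = 28; b_{26} = 23; b_{27} = 1; b_{28} = 9; b_{29} = 11; b_{30} = 22; b_{31} = 16; b_{32} = 7; b_{33} = 5; b_{34} = 19; b_{35} = 9; b_{36} = 25; b_{37} = 20.
The sequence repeats with period 35.
So b_{4531} = b_{1 + ((4531-1) mod 35)} = b_{16} = 20.

20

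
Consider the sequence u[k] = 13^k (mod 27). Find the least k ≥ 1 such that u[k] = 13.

Computing terms: u[0] = 1, u[1] = 13, u[2] = 7, u[3] = 10, u[4] = 22, u[5] = 16, u[6] = 19, u[7] = 4, u[8] = 25, u[9] = 1.
The sequence repeats with period 9.
The value 13 first appears (with k ≥ 1) at u[1].

1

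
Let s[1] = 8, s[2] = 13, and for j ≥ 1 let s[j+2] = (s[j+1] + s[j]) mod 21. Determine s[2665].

20

Computing terms: s[1] = 8, s[2] = 13, s[3] = 0, s[4] = 13, s[5] = 13, s[6] = 5, s[7] = 18, s[8] = 2, s[9] = 20, s[10] = 1, s[11] = 0, s[12] = 1, s[13] = 1, s[14] = 2, s[15] = 3, s[16] = 5, s[17] = 8, s[18] = 13.
Since (s[17], s[18]) = (s[1], s[2]) = (8, 13) (two consecutive terms determine the rest), the sequence is periodic with period 16.
So s[2665] = s[1 + ((2665-1) mod 16)] = s[9] = 20.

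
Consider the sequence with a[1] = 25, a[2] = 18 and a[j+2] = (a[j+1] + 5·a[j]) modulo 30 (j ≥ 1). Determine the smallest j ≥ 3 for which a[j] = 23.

3

a[1] = 25; a[2] = 18; a[3] = 23; a[4] = 23; a[5] = 18; a[6] = 13; a[7] = 13; a[8] = 18; a[9] = 23.
Since (a[8], a[9]) = (a[2], a[3]) = (18, 23) (two consecutive terms determine the rest), the sequence is eventually periodic: after a pre-period of length 1 it cycles with period 6.
The value 23 first appears (with j ≥ 3) at a[3].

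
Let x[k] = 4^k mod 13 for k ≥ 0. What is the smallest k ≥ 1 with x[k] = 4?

1

Computing terms: x[0] = 1; x[1] = 4; x[2] = 3; x[3] = 12; x[4] = 9; x[5] = 10; x[6] = 1.
Since x[6] = x[0] = 1, the sequence is periodic with period 6.
The value 4 first appears (with k ≥ 1) at x[1].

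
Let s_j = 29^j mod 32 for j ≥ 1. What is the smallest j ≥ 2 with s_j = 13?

5

s_1 = 29,  s_2 = 9,  s_3 = 5,  s_4 = 17,  s_5 = 13,  s_6 = 25,  s_7 = 21,  s_8 = 1,  s_9 = 29.
Since s_9 = s_1 = 29, the sequence is periodic with period 8.
The value 13 first appears (with j ≥ 2) at s_5.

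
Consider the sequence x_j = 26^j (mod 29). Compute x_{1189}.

10

Computing terms: x_0 = 1; x_1 = 26; x_2 = 9; x_3 = 2; x_4 = 23; x_5 = 18; x_6 = 4; x_7 = 17; x_8 = 7; x_9 = 8; x_{10} = 5; x_{11} = 14; x_{12} = 16; x_{13} = 10; x_{14} = 28; x_{15} = 3; x_{16} = 20; x_{17} = 27; x_{18} = 6; x_{19} = 11; x_{20} = 25; x_{21} = 12; x_{22} = 22; x_{23} = 21; x_{24} = 24; x_{25} = 15; x_{26} = 13; x_{27} = 19; x_{28} = 1.
Since x_{28} = x_0 = 1, the sequence is periodic with period 28.
So x_{1189} = x_{0 + ((1189-0) mod 28)} = x_{13} = 10.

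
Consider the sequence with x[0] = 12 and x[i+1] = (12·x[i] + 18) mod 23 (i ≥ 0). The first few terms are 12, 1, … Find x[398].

7

Listing terms: x[0] = 12; x[1] = 1; x[2] = 7; x[3] = 10; x[4] = 0; x[5] = 18; x[6] = 4; x[7] = 20; x[8] = 5; x[9] = 9; x[10] = 11; x[11] = 12.
Since x[11] = x[0] = 12, the sequence is periodic with period 11.
(398 - 0) mod 11 = 2, so x[398] = x[2] = 7.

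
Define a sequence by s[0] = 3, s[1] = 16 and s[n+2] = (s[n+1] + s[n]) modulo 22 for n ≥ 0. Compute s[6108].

1

We have s[0] = 3,  s[1] = 16,  s[2] = 19,  s[3] = 13,  s[4] = 10,  s[5] = 1,  s[6] = 11,  s[7] = 12,  s[8] = 1,  s[9] = 13,  s[10] = 14,  s[11] = 5,  s[12] = 19,  s[13] = 2,  s[14] = 21,  s[15] = 1,  s[16] = 0,  s[17] = 1,  s[18] = 1,  s[19] = 2,  s[20] = 3,  s[21] = 5,  s[22] = 8,  s[23] = 13,  s[24] = 21,  s[25] = 12,  s[26] = 11,  s[27] = 1,  s[28] = 12,  s[29] = 13,  s[30] = 3,  s[31] = 16.
The sequence repeats with period 30.
So s[6108] = s[0 + ((6108-0) mod 30)] = s[18] = 1.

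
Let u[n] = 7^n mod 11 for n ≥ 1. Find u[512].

u[1] = 7,  u[2] = 5,  u[3] = 2,  u[4] = 3,  u[5] = 10,  u[6] = 4,  u[7] = 6,  u[8] = 9,  u[9] = 8,  u[10] = 1,  u[11] = 7.
The sequence repeats with period 10.
So u[512] = u[1 + ((512-1) mod 10)] = u[2] = 5.

5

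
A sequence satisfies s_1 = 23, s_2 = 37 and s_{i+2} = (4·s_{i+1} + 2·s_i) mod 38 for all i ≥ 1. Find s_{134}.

Listing terms: s_1 = 23; s_2 = 37; s_3 = 4; s_4 = 14; s_5 = 26; s_6 = 18; s_7 = 10; s_8 = 0; s_9 = 20; s_{10} = 4; s_{11} = 18; s_{12} = 4; s_{13} = 14.
Since (s_{12}, s_{13}) = (s_3, s_4) = (4, 14) (two consecutive terms determine the rest), the sequence is eventually periodic: after a pre-period of length 2 it cycles with period 9.
For i ≥ 3, s_i depends only on (i - 3) mod 9. (134 - 3) mod 9 = 5, so s_{134} = s_8 = 0.

0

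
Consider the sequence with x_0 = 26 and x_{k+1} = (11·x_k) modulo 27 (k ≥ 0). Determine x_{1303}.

25

Listing terms: x_0 = 26,  x_1 = 16,  x_2 = 14,  x_3 = 19,  x_4 = 20,  x_5 = 4,  x_6 = 17,  x_7 = 25,  x_8 = 5,  x_9 = 1,  x_{10} = 11,  x_{11} = 13,  x_{12} = 8,  x_{13} = 7,  x_{14} = 23,  x_{15} = 10,  x_{16} = 2,  x_{17} = 22,  x_{18} = 26.
Since x_{18} = x_0 = 26, the sequence is periodic with period 18.
So x_{1303} = x_{0 + ((1303-0) mod 18)} = x_7 = 25.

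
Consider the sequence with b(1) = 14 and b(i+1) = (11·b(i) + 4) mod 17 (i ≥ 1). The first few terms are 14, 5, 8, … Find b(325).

b(1) = 14; b(2) = 5; b(3) = 8; b(4) = 7; b(5) = 13; b(6) = 11; b(7) = 6; b(8) = 2; b(9) = 9; b(10) = 1; b(11) = 15; b(12) = 16; b(13) = 10; b(14) = 12; b(15) = 0; b(16) = 4; b(17) = 14.
The sequence repeats with period 16.
(325 - 1) mod 16 = 4, so b(325) = b(5) = 13.

13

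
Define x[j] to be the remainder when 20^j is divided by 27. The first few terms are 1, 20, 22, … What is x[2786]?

13

x[0] = 1,  x[1] = 20,  x[2] = 22,  x[3] = 8,  x[4] = 25,  x[5] = 14,  x[6] = 10,  x[7] = 11,  x[8] = 4,  x[9] = 26,  x[10] = 7,  x[11] = 5,  x[12] = 19,  x[13] = 2,  x[14] = 13,  x[15] = 17,  x[16] = 16,  x[17] = 23,  x[18] = 1.
The sequence repeats with period 18.
(2786 - 0) mod 18 = 14, so x[2786] = x[14] = 13.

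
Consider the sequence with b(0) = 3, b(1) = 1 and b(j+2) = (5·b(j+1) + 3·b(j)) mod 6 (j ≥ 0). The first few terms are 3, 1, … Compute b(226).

5

b(0) = 3,  b(1) = 1,  b(2) = 2,  b(3) = 1,  b(4) = 5,  b(5) = 4,  b(6) = 5,  b(7) = 1,  b(8) = 2.
Since (b(7), b(8)) = (b(1), b(2)) = (1, 2) (two consecutive terms determine the rest), the sequence is eventually periodic: after a pre-period of length 1 it cycles with period 6.
For j ≥ 1, b(j) depends only on (j - 1) mod 6. (226 - 1) mod 6 = 3, so b(226) = b(4) = 5.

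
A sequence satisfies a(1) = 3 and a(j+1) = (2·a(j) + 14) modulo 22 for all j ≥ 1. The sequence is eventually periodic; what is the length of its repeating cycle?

Computing terms: a(1) = 3, a(2) = 20, a(3) = 10, a(4) = 12, a(5) = 16, a(6) = 2, a(7) = 18, a(8) = 6, a(9) = 4, a(10) = 0, a(11) = 14, a(12) = 20.
Since a(12) = a(2) = 20, the sequence is eventually periodic: after a pre-period of length 1 it cycles with period 10.

10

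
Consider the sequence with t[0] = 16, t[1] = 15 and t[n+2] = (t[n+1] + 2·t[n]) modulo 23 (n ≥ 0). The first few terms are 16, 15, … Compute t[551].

15

Listing terms: t[0] = 16,  t[1] = 15,  t[2] = 1,  t[3] = 8,  t[4] = 10,  t[5] = 3,  t[6] = 0,  t[7] = 6,  t[8] = 6,  t[9] = 18,  t[10] = 7,  t[11] = 20,  t[12] = 11,  t[13] = 5,  t[14] = 4,  t[15] = 14,  t[16] = 22,  t[17] = 4,  t[18] = 2,  t[19] = 10,  t[20] = 14,  t[21] = 11,  t[22] = 16,  t[23] = 15.
Since (t[22], t[23]) = (t[0], t[1]) = (16, 15) (two consecutive terms determine the rest), the sequence is periodic with period 22.
(551 - 0) mod 22 = 1, so t[551] = t[1] = 15.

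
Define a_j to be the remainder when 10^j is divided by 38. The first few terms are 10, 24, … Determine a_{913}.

Computing terms: a_1 = 10,  a_2 = 24,  a_3 = 12,  a_4 = 6,  a_5 = 22,  a_6 = 30,  a_7 = 34,  a_8 = 36,  a_9 = 18,  a_{10} = 28,  a_{11} = 14,  a_{12} = 26,  a_{13} = 32,  a_{14} = 16,  a_{15} = 8,  a_{16} = 4,  a_{17} = 2,  a_{18} = 20,  a_{19} = 10.
The sequence repeats with period 18.
(913 - 1) mod 18 = 12, so a_{913} = a_{13} = 32.

32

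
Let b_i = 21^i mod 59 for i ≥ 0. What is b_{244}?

b_0 = 1,  b_1 = 21,  b_2 = 28,  b_3 = 57,  b_4 = 17,  b_5 = 3,  b_6 = 4,  b_7 = 25,  b_8 = 53,  b_9 = 51,  b_{10} = 9,  b_{11} = 12,  b_{12} = 16,  b_{13} = 41,  b_{14} = 35,  b_{15} = 27,  b_{16} = 36,  b_{17} = 48,  b_{18} = 5,  b_{19} = 46,  b_{20} = 22,  b_{21} = 49,  b_{22} = 26,  b_{23} = 15,  b_{24} = 20,  b_{25} = 7,  b_{26} = 29,  b_{27} = 19,  b_{28} = 45,  b_{29} = 1.
Since b_{29} = b_0 = 1, the sequence is periodic with period 29.
So b_{244} = b_{0 + ((244-0) mod 29)} = b_{12} = 16.

16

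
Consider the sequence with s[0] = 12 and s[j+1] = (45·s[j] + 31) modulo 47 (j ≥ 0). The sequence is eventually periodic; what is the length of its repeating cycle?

Computing terms: s[0] = 12, s[1] = 7, s[2] = 17, s[3] = 44, s[4] = 37, s[5] = 4, s[6] = 23, s[7] = 32, s[8] = 14, s[9] = 3, s[10] = 25, s[11] = 28, s[12] = 22, s[13] = 34, s[14] = 10, s[15] = 11, s[16] = 9, s[17] = 13, s[18] = 5, s[19] = 21, s[20] = 36, s[21] = 6, s[22] = 19, s[23] = 40, s[24] = 45, s[25] = 35, s[26] = 8, s[27] = 15, s[28] = 1, s[29] = 29, s[30] = 20, s[31] = 38, s[32] = 2, s[33] = 27, s[34] = 24, s[35] = 30, s[36] = 18, s[37] = 42, s[38] = 41, s[39] = 43, s[40] = 39, s[41] = 0, s[42] = 31, s[43] = 16, s[44] = 46, s[45] = 33, s[46] = 12.
Since s[46] = s[0] = 12, the sequence is periodic with period 46.

46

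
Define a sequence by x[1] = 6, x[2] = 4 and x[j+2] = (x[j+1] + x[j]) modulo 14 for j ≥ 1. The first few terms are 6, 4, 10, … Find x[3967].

We have x[1] = 6, x[2] = 4, x[3] = 10, x[4] = 0, x[5] = 10, x[6] = 10, x[7] = 6, x[8] = 2, x[9] = 8, x[10] = 10, x[11] = 4, x[12] = 0, x[13] = 4, x[14] = 4, x[15] = 8, x[16] = 12, x[17] = 6, x[18] = 4.
Since (x[17], x[18]) = (x[1], x[2]) = (6, 4) (two consecutive terms determine the rest), the sequence is periodic with period 16.
(3967 - 1) mod 16 = 14, so x[3967] = x[15] = 8.

8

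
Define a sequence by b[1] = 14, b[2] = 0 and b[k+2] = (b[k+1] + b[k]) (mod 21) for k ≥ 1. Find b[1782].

b[1] = 14, b[2] = 0, b[3] = 14, b[4] = 14, b[5] = 7, b[6] = 0, b[7] = 7, b[8] = 7, b[9] = 14, b[10] = 0.
Since (b[9], b[10]) = (b[1], b[2]) = (14, 0) (two consecutive terms determine the rest), the sequence is periodic with period 8.
So b[1782] = b[1 + ((1782-1) mod 8)] = b[6] = 0.

0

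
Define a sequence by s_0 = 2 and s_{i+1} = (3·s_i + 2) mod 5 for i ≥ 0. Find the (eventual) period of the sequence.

s_0 = 2,  s_1 = 3,  s_2 = 1,  s_3 = 0,  s_4 = 2.
Since s_4 = s_0 = 2, the sequence is periodic with period 4.

4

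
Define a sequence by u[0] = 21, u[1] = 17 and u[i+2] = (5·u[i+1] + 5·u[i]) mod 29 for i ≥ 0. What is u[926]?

Listing terms: u[0] = 21,  u[1] = 17,  u[2] = 16,  u[3] = 20,  u[4] = 6,  u[5] = 14,  u[6] = 13,  u[7] = 19,  u[8] = 15,  u[9] = 25,  u[10] = 26,  u[11] = 23,  u[12] = 13,  u[13] = 6,  u[14] = 8,  u[15] = 12,  u[16] = 13,  u[17] = 9,  u[18] = 23,  u[19] = 15,  u[20] = 16,  u[21] = 10,  u[22] = 14,  u[23] = 4,  u[24] = 3,  u[25] = 6,  u[26] = 16,  u[27] = 23,  u[28] = 21,  u[29] = 17.
Since (u[28], u[29]) = (u[0], u[1]) = (21, 17) (two consecutive terms determine the rest), the sequence is periodic with period 28.
(926 - 0) mod 28 = 2, so u[926] = u[2] = 16.

16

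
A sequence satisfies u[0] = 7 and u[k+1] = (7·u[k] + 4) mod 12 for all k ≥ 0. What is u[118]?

11

Computing terms: u[0] = 7,  u[1] = 5,  u[2] = 3,  u[3] = 1,  u[4] = 11,  u[5] = 9,  u[6] = 7.
Since u[6] = u[0] = 7, the sequence is periodic with period 6.
(118 - 0) mod 6 = 4, so u[118] = u[4] = 11.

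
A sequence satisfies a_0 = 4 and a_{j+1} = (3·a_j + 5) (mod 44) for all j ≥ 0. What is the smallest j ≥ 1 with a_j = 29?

9

Computing terms: a_0 = 4, a_1 = 17, a_2 = 12, a_3 = 41, a_4 = 40, a_5 = 37, a_6 = 28, a_7 = 1, a_8 = 8, a_9 = 29, a_{10} = 4.
The sequence repeats with period 10.
The value 29 first appears (with j ≥ 1) at a_9.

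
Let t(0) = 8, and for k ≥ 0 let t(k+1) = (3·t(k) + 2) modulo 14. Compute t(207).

4

Computing terms: t(0) = 8; t(1) = 12; t(2) = 10; t(3) = 4; t(4) = 0; t(5) = 2; t(6) = 8.
The sequence repeats with period 6.
(207 - 0) mod 6 = 3, so t(207) = t(3) = 4.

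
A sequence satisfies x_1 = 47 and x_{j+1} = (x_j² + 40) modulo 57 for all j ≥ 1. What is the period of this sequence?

3

Computing terms: x_1 = 47, x_2 = 26, x_3 = 32, x_4 = 38, x_5 = 2, x_6 = 44, x_7 = 38.
Since x_7 = x_4 = 38, the sequence is eventually periodic: after a pre-period of length 3 it cycles with period 3.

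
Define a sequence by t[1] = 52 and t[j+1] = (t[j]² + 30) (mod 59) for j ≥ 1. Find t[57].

We have t[1] = 52,  t[2] = 20,  t[3] = 17,  t[4] = 24,  t[5] = 16,  t[6] = 50,  t[7] = 52.
The sequence repeats with period 6.
(57 - 1) mod 6 = 2, so t[57] = t[3] = 17.

17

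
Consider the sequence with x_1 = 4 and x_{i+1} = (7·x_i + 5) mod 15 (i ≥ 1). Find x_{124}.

7

x_1 = 4,  x_2 = 3,  x_3 = 11,  x_4 = 7,  x_5 = 9,  x_6 = 8,  x_7 = 1,  x_8 = 12,  x_9 = 14,  x_{10} = 13,  x_{11} = 6,  x_{12} = 2,  x_{13} = 4.
The sequence repeats with period 12.
(124 - 1) mod 12 = 3, so x_{124} = x_4 = 7.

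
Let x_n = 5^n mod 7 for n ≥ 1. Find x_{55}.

Listing terms: x_1 = 5; x_2 = 4; x_3 = 6; x_4 = 2; x_5 = 3; x_6 = 1; x_7 = 5.
Since x_7 = x_1 = 5, the sequence is periodic with period 6.
So x_{55} = x_{1 + ((55-1) mod 6)} = x_1 = 5.

5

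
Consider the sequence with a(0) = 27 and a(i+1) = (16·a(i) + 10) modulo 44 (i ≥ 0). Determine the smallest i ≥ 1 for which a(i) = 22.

3

Computing terms: a(0) = 27, a(1) = 2, a(2) = 42, a(3) = 22, a(4) = 10, a(5) = 38, a(6) = 2.
Since a(6) = a(1) = 2, the sequence is eventually periodic: after a pre-period of length 1 it cycles with period 5.
The value 22 first appears (with i ≥ 1) at a(3).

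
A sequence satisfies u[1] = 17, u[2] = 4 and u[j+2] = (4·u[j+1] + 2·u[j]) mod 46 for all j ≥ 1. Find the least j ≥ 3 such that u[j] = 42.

19

Listing terms: u[1] = 17; u[2] = 4; u[3] = 4; u[4] = 24; u[5] = 12; u[6] = 4; u[7] = 40; u[8] = 30; u[9] = 16; u[10] = 32; u[11] = 22; u[12] = 14; u[13] = 8; u[14] = 14; u[15] = 26; u[16] = 40; u[17] = 28; u[18] = 8; u[19] = 42; u[20] = 0; u[21] = 38; u[22] = 14; u[23] = 40; u[24] = 4; u[25] = 4.
Since (u[24], u[25]) = (u[2], u[3]) = (4, 4) (two consecutive terms determine the rest), the sequence is eventually periodic: after a pre-period of length 1 it cycles with period 22.
The value 42 first appears (with j ≥ 3) at u[19].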